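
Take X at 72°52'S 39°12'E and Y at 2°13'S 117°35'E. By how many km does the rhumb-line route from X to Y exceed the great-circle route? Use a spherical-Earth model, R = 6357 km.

Great circle: cos σ = sin φ₁ sin φ₂ + cos φ₁ cos φ₂ cos Δλ,  σ = 1.4744 rad → d_gc = 9372.8 km
Rhumb line: Δψ = +1.8542, q = Δφ/Δψ = 0.6650, d_rh = R√(Δφ²+q²Δλ²) = 9741.4 km
Excess = 9741.4 − 9372.8 = 368.6 ≈ 369 km

369 km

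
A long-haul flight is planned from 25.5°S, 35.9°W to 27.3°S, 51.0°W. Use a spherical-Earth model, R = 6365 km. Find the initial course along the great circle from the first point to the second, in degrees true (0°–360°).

259.1°

N = sin Δλ·cos φ₂ = -0.2315;  D = cos φ₁ sin φ₂ − sin φ₁ cos φ₂ cos Δλ = -0.0446
initial course = atan2(N, D) = 259.09°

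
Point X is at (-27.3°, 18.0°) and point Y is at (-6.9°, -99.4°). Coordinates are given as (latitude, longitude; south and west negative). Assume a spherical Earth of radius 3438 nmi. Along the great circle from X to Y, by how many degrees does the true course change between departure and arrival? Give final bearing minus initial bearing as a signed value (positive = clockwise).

Initial bearing θ₁ = atan2(sin Δλ cos φ₂, cos φ₁ sin φ₂ − sin φ₁ cos φ₂ cos Δλ) = 250.26°
Final bearing θ₂ = (initial bearing from the destination back to the start) + 180° = 302.60°
Δθ = θ₂ − θ₁ = +52.3°

+52.3°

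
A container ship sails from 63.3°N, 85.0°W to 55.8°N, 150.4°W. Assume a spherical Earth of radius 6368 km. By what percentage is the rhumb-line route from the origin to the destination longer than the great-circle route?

4.3%

Great circle: σ = 0.5661 rad → d_gc = Rσ = 3604.6 km
Rhumb: Δφ = -0.1309, Δλ = -1.1414, Δψ = -0.2596, q = Δφ/Δψ = 0.5043 → d_rh = R√(Δφ²+q²Δλ²) = 3759.3 km
Excess = (3759.3 − 3604.6) / 3604.6 = 154.7 / 3604.6 = 4.29% ≈ 4.3%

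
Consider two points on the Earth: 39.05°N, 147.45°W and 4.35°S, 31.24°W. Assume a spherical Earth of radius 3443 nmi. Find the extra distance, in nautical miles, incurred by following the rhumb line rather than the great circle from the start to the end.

190 nmi

Great circle: cos σ = sin φ₁ sin φ₂ + cos φ₁ cos φ₂ cos Δλ,  σ = 1.9712 rad → d_gc = 6786.8 nmi
Rhumb line: Δψ = -0.8174, q = Δφ/Δψ = 0.9267, d_rh = R√(Δφ²+q²Δλ²) = 6977.0 nmi
Excess = 6977.0 − 6786.8 = 190.2 ≈ 190 nmi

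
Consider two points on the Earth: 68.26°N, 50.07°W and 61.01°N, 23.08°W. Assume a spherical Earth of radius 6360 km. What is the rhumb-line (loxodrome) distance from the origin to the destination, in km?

Δψ = ln[tan(π/4+φ₂/2)/tan(π/4+φ₁/2)] = -0.2974;  Δφ = -0.1265 rad,  Δλ = +0.4711 rad
q = Δφ/Δψ = 0.4255
d = R·√(Δφ² + q²Δλ²) = 6360·0.23705 = 1508 km

1508 km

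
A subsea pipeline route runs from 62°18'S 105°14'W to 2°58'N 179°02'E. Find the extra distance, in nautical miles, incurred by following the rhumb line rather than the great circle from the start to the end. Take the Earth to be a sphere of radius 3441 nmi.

Great circle: cos σ = sin φ₁ sin φ₂ + cos φ₁ cos φ₂ cos Δλ,  σ = 1.5022 rad → d_gc = 5169.0 nmi
Rhumb line: Δψ = +1.4520, q = Δφ/Δψ = 0.7845, d_rh = R√(Δφ²+q²Δλ²) = 5300.6 nmi
Excess = 5300.6 − 5169.0 = 131.6 ≈ 132 nmi

132 nmi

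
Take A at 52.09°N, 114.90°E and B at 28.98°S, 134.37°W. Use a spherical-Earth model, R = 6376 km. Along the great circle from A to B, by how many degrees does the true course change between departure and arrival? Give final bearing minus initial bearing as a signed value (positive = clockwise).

+41.8°

At departure: θ₁ = atan2(sin Δλ cos φ₂, cos φ₁ sin φ₂ − sin φ₁ cos φ₂ cos Δλ) = 93.73°
At arrival: θ₂ = atan2(sin Δλ cos φ₁, −cos φ₂ sin φ₁ + sin φ₂ cos φ₁ cos Δλ) = 135.50°
Δθ = θ₂ − θ₁ = +41.8°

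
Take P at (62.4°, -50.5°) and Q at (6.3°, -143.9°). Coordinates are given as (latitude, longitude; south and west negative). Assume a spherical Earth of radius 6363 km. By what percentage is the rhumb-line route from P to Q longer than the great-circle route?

4.9%

Great circle: σ = 1.5008 rad → d_gc = Rσ = 9549.6 km
Rhumb: Δφ = -0.9791, Δλ = -1.6301, Δψ = -1.2938, q = Δφ/Δψ = 0.7568 → d_rh = R√(Δφ²+q²Δλ²) = 10021.8 km
Excess = (10021.8 − 9549.6) / 9549.6 = 472.2 / 9549.6 = 4.94% ≈ 4.9%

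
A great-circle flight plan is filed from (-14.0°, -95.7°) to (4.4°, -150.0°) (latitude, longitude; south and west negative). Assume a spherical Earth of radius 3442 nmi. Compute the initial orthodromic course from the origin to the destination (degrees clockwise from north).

N = sin Δλ·cos φ₂ = -0.8097;  D = cos φ₁ sin φ₂ − sin φ₁ cos φ₂ cos Δλ = +0.2152
initial course = atan2(N, D) = 284.88°

284.9°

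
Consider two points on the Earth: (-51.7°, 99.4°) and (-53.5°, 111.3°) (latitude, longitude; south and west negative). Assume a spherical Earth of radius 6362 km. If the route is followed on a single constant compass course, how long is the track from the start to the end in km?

Rhumb course C = atan2(Δλ, Δψ) with Δψ = ln[tan(π/4+φ₂/2)/tan(π/4+φ₁/2)] = -0.0517, Δλ = +0.2077 → C = 103.99°
d = R·|Δφ| / |cos C| = 6362·0.03142 / 0.24170 = 827 km

827 km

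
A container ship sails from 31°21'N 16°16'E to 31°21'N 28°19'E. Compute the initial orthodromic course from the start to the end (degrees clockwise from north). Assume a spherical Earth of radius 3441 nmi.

θ = atan2( sin Δλ·cos φ₂ ,  cos φ₁ sin φ₂ − sin φ₁ cos φ₂ cos Δλ )
  = atan2(+0.1783, +0.0098) = 86.86°

86.9°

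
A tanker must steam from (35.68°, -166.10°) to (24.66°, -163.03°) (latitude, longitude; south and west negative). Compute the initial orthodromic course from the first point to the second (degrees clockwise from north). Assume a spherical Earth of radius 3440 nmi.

165.7°

N = sin Δλ·cos φ₂ = +0.0487;  D = cos φ₁ sin φ₂ − sin φ₁ cos φ₂ cos Δλ = -0.1904
initial course = atan2(N, D) = 165.66°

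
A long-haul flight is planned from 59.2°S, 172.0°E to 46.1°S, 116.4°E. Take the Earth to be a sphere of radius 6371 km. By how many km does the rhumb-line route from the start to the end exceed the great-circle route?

Great circle: cos σ = sin φ₁ sin φ₂ + cos φ₁ cos φ₂ cos Δλ,  σ = 0.6102 rad → d_gc = 3887.8 km
Rhumb line: Δψ = +0.3806, q = Δφ/Δψ = 0.6008, d_rh = R√(Δφ²+q²Δλ²) = 3989.7 km
Excess = 3989.7 − 3887.8 = 101.9 ≈ 102 km

102 km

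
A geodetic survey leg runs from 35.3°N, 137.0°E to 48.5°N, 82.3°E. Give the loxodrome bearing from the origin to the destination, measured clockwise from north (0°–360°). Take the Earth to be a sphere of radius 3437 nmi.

Meridional parts: M(φ₁)=+0.6592, M(φ₂)=+0.9706 → ΔM = +0.3113;  Δλ = -0.9547 rad
tan C = Δλ / ΔM = -3.0665 → C = 288.06°

288.1°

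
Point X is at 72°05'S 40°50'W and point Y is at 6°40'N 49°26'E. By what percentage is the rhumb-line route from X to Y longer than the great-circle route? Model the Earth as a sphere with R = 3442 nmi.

4.7%

Great circle: σ = 1.6829 rad → d_gc = Rσ = 5792.6 nmi
Rhumb: Δφ = +1.3744, Δλ = +1.5755, Δψ = +1.9641, q = Δφ/Δψ = 0.6998 → d_rh = R√(Δφ²+q²Δλ²) = 6064.8 nmi
Excess = (6064.8 − 5792.6) / 5792.6 = 272.2 / 5792.6 = 4.70% ≈ 4.7%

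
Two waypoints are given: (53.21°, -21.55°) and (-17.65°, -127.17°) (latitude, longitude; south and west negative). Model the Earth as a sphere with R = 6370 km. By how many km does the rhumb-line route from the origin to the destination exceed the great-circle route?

Great circle: cos σ = sin φ₁ sin φ₂ + cos φ₁ cos φ₂ cos Δλ,  σ = 1.9785 rad → d_gc = 12602.9 km
Rhumb line: Δψ = -1.4140, q = Δφ/Δψ = 0.8747, d_rh = R√(Δφ²+q²Δλ²) = 12944.1 km
Excess = 12944.1 − 12602.9 = 341.2 ≈ 341 km

341 km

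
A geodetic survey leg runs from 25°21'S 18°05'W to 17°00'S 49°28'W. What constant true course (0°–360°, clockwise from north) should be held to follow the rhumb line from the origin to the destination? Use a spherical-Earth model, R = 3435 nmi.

Δψ = ln[tan(π/4+φ₂/2)/tan(π/4+φ₁/2)] = +0.1565
Δλ = -0.5477 rad (taken the short way round)
course = atan2(Δλ, Δψ) = 285.94°

285.9°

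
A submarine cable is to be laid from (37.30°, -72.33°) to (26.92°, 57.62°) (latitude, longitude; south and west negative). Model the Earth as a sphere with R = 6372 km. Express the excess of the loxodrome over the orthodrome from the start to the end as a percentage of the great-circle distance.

Great circle: σ = 1.7529 rad → d_gc = Rσ = 11169.4 km
Rhumb: Δφ = -0.1812, Δλ = +2.2681, Δψ = -0.2144, q = Δφ/Δψ = 0.8450 → d_rh = R√(Δφ²+q²Δλ²) = 12265.8 km
Excess = (12265.8 − 11169.4) / 11169.4 = 1096.4 / 11169.4 = 9.82% ≈ 9.8%

9.8%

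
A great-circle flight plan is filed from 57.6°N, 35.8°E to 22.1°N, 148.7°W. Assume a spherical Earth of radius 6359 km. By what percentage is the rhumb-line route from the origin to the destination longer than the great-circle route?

33.9%

Great circle: σ = 1.7490 rad → d_gc = Rσ = 11122.0 km
Rhumb: Δφ = -0.6196, Δλ = +3.0631, Δψ = -0.8404, q = Δφ/Δψ = 0.7373 → d_rh = R√(Δφ²+q²Δλ²) = 14890.9 km
Excess = (14890.9 − 11122.0) / 11122.0 = 3768.9 / 11122.0 = 33.89% ≈ 33.9%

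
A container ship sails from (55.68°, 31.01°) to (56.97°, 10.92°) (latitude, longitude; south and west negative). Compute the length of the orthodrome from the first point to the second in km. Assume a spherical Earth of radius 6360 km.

Haversine: a = sin²(Δφ/2)+cos φ₁ cos φ₂ sin²(Δλ/2) = 0.00948;  σ = 2·atan2(√a,√(1−a))
σ = 11.173° → d = Rσ = 6360·0.19500 = 1240 km

1240 km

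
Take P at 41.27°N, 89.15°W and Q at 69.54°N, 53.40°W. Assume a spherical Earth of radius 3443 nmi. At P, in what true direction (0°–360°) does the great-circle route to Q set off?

θ = atan2( sin Δλ·cos φ₂ ,  cos φ₁ sin φ₂ − sin φ₁ cos φ₂ cos Δλ )
  = atan2(+0.2042, +0.5171) = 21.55°

21.6°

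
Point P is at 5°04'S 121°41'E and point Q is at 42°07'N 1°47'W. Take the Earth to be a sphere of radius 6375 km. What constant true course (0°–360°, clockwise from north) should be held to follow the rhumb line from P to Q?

292.7°

Δψ = ln[tan(π/4+φ₂/2)/tan(π/4+φ₁/2)] = +0.9005
Δλ = -2.1549 rad (taken the short way round)
course = atan2(Δλ, Δψ) = 292.68°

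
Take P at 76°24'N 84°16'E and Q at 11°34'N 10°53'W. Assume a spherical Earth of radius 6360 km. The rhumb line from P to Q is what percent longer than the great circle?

7.1%

Great circle: σ = 1.3957 rad → d_gc = Rσ = 8876.6 km
Rhumb: Δφ = -1.1316, Δλ = -1.6607, Δψ = -1.9233, q = Δφ/Δψ = 0.5883 → d_rh = R√(Δφ²+q²Δλ²) = 9508.2 km
Excess = (9508.2 − 8876.6) / 8876.6 = 631.6 / 8876.6 = 7.12% ≈ 7.1%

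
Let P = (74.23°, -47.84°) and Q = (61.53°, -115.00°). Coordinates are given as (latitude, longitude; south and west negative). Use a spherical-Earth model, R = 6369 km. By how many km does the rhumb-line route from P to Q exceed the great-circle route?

Great circle: cos σ = sin φ₁ sin φ₂ + cos φ₁ cos φ₂ cos Δλ,  σ = 0.4595 rad → d_gc = 2926.7 km
Rhumb line: Δψ = -0.6053, q = Δφ/Δψ = 0.3662, d_rh = R√(Δφ²+q²Δλ²) = 3076.9 km
Excess = 3076.9 − 2926.7 = 150.2 ≈ 150 km

150 km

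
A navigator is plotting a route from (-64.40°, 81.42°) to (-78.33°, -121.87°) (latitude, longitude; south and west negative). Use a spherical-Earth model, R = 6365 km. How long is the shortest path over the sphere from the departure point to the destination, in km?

cos σ = sin φ₁ sin φ₂ + cos φ₁ cos φ₂ cos Δλ
      = sin(-64.40°)sin(-78.33°) + cos(-64.40°)cos(-78.33°)cos(156.71°) = 0.8029
σ = 36.591° → d = Rσ = 6365·0.63863 = 4065 km

4065 km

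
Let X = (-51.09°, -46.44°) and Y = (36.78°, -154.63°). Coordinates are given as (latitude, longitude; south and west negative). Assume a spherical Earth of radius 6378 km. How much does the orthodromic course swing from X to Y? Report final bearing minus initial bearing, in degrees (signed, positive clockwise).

+26.9°

Initial bearing θ₁ = atan2(sin Δλ cos φ₂, cos φ₁ sin φ₂ − sin φ₁ cos φ₂ cos Δλ) = 283.42°
Final bearing θ₂ = (initial bearing from the destination back to the start) + 180° = 310.29°
Δθ = θ₂ − θ₁ = +26.9°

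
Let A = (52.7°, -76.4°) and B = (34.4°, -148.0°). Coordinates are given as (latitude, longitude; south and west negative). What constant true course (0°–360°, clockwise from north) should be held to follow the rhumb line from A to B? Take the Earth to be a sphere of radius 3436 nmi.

250.4°

Δψ = ln[tan(π/4+φ₂/2)/tan(π/4+φ₁/2)] = -0.4461
Δλ = -1.2497 rad (taken the short way round)
course = atan2(Δλ, Δψ) = 250.36°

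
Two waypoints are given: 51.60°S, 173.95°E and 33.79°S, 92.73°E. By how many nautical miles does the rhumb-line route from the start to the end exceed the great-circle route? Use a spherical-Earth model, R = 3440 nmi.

Great circle: cos σ = sin φ₁ sin φ₂ + cos φ₁ cos φ₂ cos Δλ,  σ = 1.0302 rad → d_gc = 3543.88 nmi
Rhumb line: Δψ = +0.4276, q = Δφ/Δψ = 0.7269, d_rh = R√(Δφ²+q²Δλ²) = 3702.41 nmi
Excess = 3702.41 − 3543.88 = 158.53 ≈ 159 nmi

159 nmi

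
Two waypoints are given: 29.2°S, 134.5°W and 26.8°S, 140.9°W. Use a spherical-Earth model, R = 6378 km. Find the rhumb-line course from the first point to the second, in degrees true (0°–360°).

Δψ = ln[tan(π/4+φ₂/2)/tan(π/4+φ₁/2)] = +0.0474
Δλ = -0.1117 rad (taken the short way round)
course = atan2(Δλ, Δψ) = 293.01°

293.0°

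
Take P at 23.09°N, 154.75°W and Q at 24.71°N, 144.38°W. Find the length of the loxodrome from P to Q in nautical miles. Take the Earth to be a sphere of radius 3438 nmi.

577 nmi

Rhumb course C = atan2(Δλ, Δψ) with Δψ = ln[tan(π/4+φ₂/2)/tan(π/4+φ₁/2)] = +0.0309, Δλ = +0.1810 → C = 80.30°
d = R·|Δφ| / |cos C| = 3438·0.02827 / 0.16844 = 577 nmi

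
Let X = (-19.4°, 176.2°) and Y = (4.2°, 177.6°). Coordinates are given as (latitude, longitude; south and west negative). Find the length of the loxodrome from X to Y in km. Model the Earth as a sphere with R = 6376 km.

Rhumb course C = atan2(Δλ, Δψ) with Δψ = ln[tan(π/4+φ₂/2)/tan(π/4+φ₁/2)] = +0.4186, Δλ = +0.0244 → C = 3.34°
d = R·|Δφ| / |cos C| = 6376·0.41190 / 0.99830 = 2631 km

2631 km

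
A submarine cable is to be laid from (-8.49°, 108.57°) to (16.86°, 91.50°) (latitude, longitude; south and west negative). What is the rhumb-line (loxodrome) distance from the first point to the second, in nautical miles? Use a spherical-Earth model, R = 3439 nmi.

Δψ = ln[tan(π/4+φ₂/2)/tan(π/4+φ₁/2)] = +0.4473;  Δφ = +0.4424 rad,  Δλ = -0.2979 rad
q = Δφ/Δψ = 0.9891
d = R·√(Δφ² + q²Δλ²) = 3439·0.53159 = 1828 nmi

1828 nmi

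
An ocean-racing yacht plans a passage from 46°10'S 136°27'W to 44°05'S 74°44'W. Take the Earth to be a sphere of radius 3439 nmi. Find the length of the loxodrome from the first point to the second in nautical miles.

Δψ = ln[tan(π/4+φ₂/2)/tan(π/4+φ₁/2)] = +0.0515;  Δφ = +0.0364 rad,  Δλ = +1.0772 rad
q = Δφ/Δψ = 0.7054
d = R·√(Δφ² + q²Δλ²) = 3439·0.76075 = 2616 nmi

2616 nmi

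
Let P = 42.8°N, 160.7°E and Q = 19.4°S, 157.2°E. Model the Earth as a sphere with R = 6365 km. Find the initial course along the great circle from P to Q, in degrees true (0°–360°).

183.7°

θ = atan2( sin Δλ·cos φ₂ ,  cos φ₁ sin φ₂ − sin φ₁ cos φ₂ cos Δλ )
  = atan2(-0.0576, -0.8834) = 183.73°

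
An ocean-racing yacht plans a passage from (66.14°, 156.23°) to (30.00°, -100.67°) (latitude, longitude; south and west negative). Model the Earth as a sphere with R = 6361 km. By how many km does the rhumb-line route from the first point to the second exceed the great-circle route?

700 km

Great circle: cos σ = sin φ₁ sin φ₂ + cos φ₁ cos φ₂ cos Δλ,  σ = 1.1833 rad → d_gc = 7527.0 km
Rhumb line: Δψ = -1.0053, q = Δφ/Δψ = 0.6275, d_rh = R√(Δφ²+q²Δλ²) = 8226.8 km
Excess = 8226.8 − 7527.0 = 699.8 ≈ 700 km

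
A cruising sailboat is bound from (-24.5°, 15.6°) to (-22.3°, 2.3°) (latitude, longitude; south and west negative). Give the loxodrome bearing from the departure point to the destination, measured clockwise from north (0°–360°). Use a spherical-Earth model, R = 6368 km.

Δψ = ln[tan(π/4+φ₂/2)/tan(π/4+φ₁/2)] = +0.0418
Δλ = -0.2321 rad (taken the short way round)
course = atan2(Δλ, Δψ) = 280.22°

280.2°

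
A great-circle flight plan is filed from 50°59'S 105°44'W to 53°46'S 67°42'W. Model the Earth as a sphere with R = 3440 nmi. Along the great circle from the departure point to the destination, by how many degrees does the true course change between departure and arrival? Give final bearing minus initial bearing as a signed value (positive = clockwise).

Initial bearing θ₁ = atan2(sin Δλ cos φ₂, cos φ₁ sin φ₂ − sin φ₁ cos φ₂ cos Δλ) = 111.86°
Final bearing θ₂ = (initial bearing from the destination back to the start) + 180° = 81.31°
Δθ = θ₂ − θ₁ = -30.5°

-30.5°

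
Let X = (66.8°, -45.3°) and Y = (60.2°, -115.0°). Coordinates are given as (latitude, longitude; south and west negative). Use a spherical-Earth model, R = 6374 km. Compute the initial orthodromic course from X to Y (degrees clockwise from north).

θ = atan2( sin Δλ·cos φ₂ ,  cos φ₁ sin φ₂ − sin φ₁ cos φ₂ cos Δλ )
  = atan2(-0.4661, +0.1834) = 291.48°

291.5°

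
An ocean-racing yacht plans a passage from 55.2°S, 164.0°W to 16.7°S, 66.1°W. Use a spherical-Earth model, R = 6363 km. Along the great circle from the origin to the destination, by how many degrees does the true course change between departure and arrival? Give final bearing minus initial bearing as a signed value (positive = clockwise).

At departure: θ₁ = atan2(sin Δλ cos φ₂, cos φ₁ sin φ₂ − sin φ₁ cos φ₂ cos Δλ) = 106.00°
At arrival: θ₂ = atan2(sin Δλ cos φ₁, −cos φ₂ sin φ₁ + sin φ₂ cos φ₁ cos Δλ) = 34.94°
Δθ = θ₂ − θ₁ = -71.1°

-71.1°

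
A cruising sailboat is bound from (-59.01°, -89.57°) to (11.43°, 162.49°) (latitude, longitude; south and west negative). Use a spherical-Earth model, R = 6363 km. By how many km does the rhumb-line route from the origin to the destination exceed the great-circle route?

Great circle: cos σ = sin φ₁ sin φ₂ + cos φ₁ cos φ₂ cos Δλ,  σ = 1.9022 rad → d_gc = 12103.5 km
Rhumb line: Δψ = +1.4837, q = Δφ/Δψ = 0.8286, d_rh = R√(Δφ²+q²Δλ²) = 12643.2 km
Excess = 12643.2 − 12103.5 = 539.7 ≈ 540 km

540 km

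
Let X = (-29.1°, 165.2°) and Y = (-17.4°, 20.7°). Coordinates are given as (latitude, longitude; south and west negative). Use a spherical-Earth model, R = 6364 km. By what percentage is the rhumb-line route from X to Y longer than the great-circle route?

8.8%

Great circle: σ = 2.1334 rad → d_gc = Rσ = 13576.8 km
Rhumb: Δφ = +0.2042, Δλ = -2.5220, Δψ = +0.2228, q = Δφ/Δψ = 0.9166 → d_rh = R√(Δφ²+q²Δλ²) = 14768.8 km
Excess = (14768.8 − 13576.8) / 13576.8 = 1192.0 / 13576.8 = 8.78% ≈ 8.8%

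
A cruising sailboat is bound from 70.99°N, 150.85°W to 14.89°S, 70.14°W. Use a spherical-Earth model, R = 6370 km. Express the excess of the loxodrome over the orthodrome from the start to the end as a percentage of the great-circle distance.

3.1%

Great circle: σ = 1.7641 rad → d_gc = Rσ = 11237.5 km
Rhumb: Δφ = -1.4989, Δλ = +1.4087, Δψ = -2.0500, q = Δφ/Δψ = 0.7312 → d_rh = R√(Δφ²+q²Δλ²) = 11584.7 km
Excess = (11584.7 − 11237.5) / 11237.5 = 347.2 / 11237.5 = 3.09% ≈ 3.1%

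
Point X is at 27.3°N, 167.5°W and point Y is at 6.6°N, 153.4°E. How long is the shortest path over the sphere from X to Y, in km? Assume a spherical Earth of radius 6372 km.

4722 km

cos σ = sin φ₁ sin φ₂ + cos φ₁ cos φ₂ cos Δλ
      = sin(27.30°)sin(6.60°) + cos(27.30°)cos(6.60°)cos(-39.10°) = 0.7378
σ = 42.460° → d = Rσ = 6372·0.74106 = 4722 km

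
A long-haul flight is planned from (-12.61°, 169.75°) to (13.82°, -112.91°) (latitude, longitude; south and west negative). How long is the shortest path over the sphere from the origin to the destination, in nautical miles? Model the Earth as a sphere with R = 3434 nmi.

4858 nmi

Haversine: a = sin²(Δφ/2)+cos φ₁ cos φ₂ sin²(Δλ/2) = 0.42223;  σ = 2·atan2(√a,√(1−a))
σ = 81.052° → d = Rσ = 3434·1.41462 = 4858 nmi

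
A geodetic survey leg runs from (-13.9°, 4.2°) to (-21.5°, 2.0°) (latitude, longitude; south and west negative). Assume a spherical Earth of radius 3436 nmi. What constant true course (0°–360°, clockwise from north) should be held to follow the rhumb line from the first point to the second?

195.4°

Δψ = ln[tan(π/4+φ₂/2)/tan(π/4+φ₁/2)] = -0.1394
Δλ = -0.0384 rad (taken the short way round)
course = atan2(Δλ, Δψ) = 195.40°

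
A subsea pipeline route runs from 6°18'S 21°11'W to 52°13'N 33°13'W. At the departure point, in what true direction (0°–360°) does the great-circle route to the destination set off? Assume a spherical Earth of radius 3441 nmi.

θ = atan2( sin Δλ·cos φ₂ ,  cos φ₁ sin φ₂ − sin φ₁ cos φ₂ cos Δλ )
  = atan2(-0.1277, +0.8513) = 351.47°

351.5°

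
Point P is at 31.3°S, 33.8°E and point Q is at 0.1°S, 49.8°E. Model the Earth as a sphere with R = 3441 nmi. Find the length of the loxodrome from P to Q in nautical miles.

2084 nmi

Rhumb course C = atan2(Δλ, Δψ) with Δψ = ln[tan(π/4+φ₂/2)/tan(π/4+φ₁/2)] = +0.5739, Δλ = +0.2793 → C = 25.95°
d = R·|Δφ| / |cos C| = 3441·0.54454 / 0.89921 = 2084 nmi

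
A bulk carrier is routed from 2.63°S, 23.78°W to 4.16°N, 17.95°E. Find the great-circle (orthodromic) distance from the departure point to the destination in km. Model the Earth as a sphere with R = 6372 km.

Haversine: a = sin²(Δφ/2)+cos φ₁ cos φ₂ sin²(Δλ/2) = 0.12989;  σ = 2·atan2(√a,√(1−a))
σ = 42.251° → d = Rσ = 6372·0.73741 = 4699 km

4699 km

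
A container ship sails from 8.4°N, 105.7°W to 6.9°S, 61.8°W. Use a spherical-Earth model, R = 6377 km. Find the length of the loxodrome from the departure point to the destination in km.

5160 km

Δψ = ln[tan(π/4+φ₂/2)/tan(π/4+φ₁/2)] = -0.2679;  Δφ = -0.2670 rad,  Δλ = +0.7662 rad
q = Δφ/Δψ = 0.9969
d = R·√(Δφ² + q²Δλ²) = 6377·0.80918 = 5160 km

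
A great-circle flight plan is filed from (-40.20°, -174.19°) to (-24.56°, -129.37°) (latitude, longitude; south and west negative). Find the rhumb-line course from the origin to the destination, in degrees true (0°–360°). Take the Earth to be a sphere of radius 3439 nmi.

Meridional parts: M(φ₁)=-0.7675, M(φ₂)=-0.4424 → ΔM = +0.3251;  Δλ = +0.7823 rad
tan C = Δλ / ΔM = +2.4065 → C = 67.44°

67.4°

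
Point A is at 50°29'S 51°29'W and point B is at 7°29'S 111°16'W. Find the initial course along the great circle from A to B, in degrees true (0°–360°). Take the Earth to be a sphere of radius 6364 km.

289.4°

N = sin Δλ·cos φ₂ = -0.8568;  D = cos φ₁ sin φ₂ − sin φ₁ cos φ₂ cos Δλ = +0.3021
initial course = atan2(N, D) = 289.42°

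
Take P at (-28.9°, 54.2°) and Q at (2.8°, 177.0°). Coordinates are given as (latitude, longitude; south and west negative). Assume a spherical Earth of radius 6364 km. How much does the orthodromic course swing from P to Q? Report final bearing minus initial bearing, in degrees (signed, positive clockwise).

Initial bearing θ₁ = atan2(sin Δλ cos φ₂, cos φ₁ sin φ₂ − sin φ₁ cos φ₂ cos Δλ) = 104.60°
Final bearing θ₂ = (initial bearing from the destination back to the start) + 180° = 58.02°
Δθ = θ₂ − θ₁ = -46.6°

-46.6°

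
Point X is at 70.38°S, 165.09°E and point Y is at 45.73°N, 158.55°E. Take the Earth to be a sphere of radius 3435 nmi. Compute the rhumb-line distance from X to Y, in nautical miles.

Δψ = ln[tan(π/4+φ₂/2)/tan(π/4+φ₁/2)] = +2.6545;  Δφ = +2.0265 rad,  Δλ = -0.1141 rad
q = Δφ/Δψ = 0.7634
d = R·√(Δφ² + q²Δλ²) = 3435·2.02837 = 6967 nmi

6967 nmi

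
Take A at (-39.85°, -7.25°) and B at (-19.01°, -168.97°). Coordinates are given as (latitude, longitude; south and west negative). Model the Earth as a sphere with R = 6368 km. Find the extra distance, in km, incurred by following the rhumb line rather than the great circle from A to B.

2490 km

Great circle: cos σ = sin φ₁ sin φ₂ + cos φ₁ cos φ₂ cos Δλ,  σ = 2.0720 rad → d_gc = 13194.6 km
Rhumb line: Δψ = +0.4214, q = Δφ/Δψ = 0.8630, d_rh = R√(Δφ²+q²Δλ²) = 15684.2 km
Excess = 15684.2 − 13194.6 = 2489.6 ≈ 2490 km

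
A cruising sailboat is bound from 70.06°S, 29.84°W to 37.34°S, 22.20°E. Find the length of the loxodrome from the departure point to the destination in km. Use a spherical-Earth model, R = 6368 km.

Δψ = ln[tan(π/4+φ₂/2)/tan(π/4+φ₁/2)] = +1.0350;  Δφ = +0.5711 rad,  Δλ = +0.9083 rad
q = Δφ/Δψ = 0.5517
d = R·√(Δφ² + q²Δλ²) = 6368·0.75977 = 4838 km

4838 km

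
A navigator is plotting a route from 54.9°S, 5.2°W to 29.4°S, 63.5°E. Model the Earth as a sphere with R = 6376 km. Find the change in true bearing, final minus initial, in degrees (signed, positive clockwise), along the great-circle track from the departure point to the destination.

-50.4°

At departure: θ₁ = atan2(sin Δλ cos φ₂, cos φ₁ sin φ₂ − sin φ₁ cos φ₂ cos Δλ) = 91.65°
At arrival: θ₂ = atan2(sin Δλ cos φ₁, −cos φ₂ sin φ₁ + sin φ₂ cos φ₁ cos Δλ) = 41.28°
Δθ = θ₂ − θ₁ = -50.4°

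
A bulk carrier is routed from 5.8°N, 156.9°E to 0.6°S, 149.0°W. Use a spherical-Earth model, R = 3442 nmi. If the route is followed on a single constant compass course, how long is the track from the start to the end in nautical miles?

3268 nmi

Rhumb course C = atan2(Δλ, Δψ) with Δψ = ln[tan(π/4+φ₂/2)/tan(π/4+φ₁/2)] = -0.1119, Δλ = +0.9442 → C = 96.76°
d = R·|Δφ| / |cos C| = 3442·0.11170 / 0.11766 = 3268 nmi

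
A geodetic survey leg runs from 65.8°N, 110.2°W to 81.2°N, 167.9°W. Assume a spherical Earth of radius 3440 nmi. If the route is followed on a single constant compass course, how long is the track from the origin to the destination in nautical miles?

1296 nmi

Δψ = ln[tan(π/4+φ₂/2)/tan(π/4+φ₁/2)] = +1.0247;  Δφ = +0.2688 rad,  Δλ = -1.0071 rad
q = Δφ/Δψ = 0.2623
d = R·√(Δφ² + q²Δλ²) = 3440·0.37686 = 1296 nmi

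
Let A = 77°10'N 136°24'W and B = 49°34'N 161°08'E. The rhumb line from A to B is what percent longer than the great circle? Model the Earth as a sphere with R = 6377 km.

Great circle: σ = 0.6288 rad → d_gc = Rσ = 4009.8 km
Rhumb: Δφ = -0.4817, Δλ = -1.0902, Δψ = -1.1862, q = Δφ/Δψ = 0.4061 → d_rh = R√(Δφ²+q²Δλ²) = 4172.3 km
Excess = (4172.3 − 4009.8) / 4009.8 = 162.5 / 4009.8 = 4.053% ≈ 4.1%

4.1%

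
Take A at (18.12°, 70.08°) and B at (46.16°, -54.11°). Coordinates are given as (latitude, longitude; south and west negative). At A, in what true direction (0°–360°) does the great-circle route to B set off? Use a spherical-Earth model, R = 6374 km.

324.6°

θ = atan2( sin Δλ·cos φ₂ ,  cos φ₁ sin φ₂ − sin φ₁ cos φ₂ cos Δλ )
  = atan2(-0.5729, +0.8066) = 324.61°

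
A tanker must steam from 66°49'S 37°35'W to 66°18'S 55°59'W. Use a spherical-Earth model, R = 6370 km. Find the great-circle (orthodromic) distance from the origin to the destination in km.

813 km

cos σ = sin φ₁ sin φ₂ + cos φ₁ cos φ₂ cos Δλ
      = sin(-66.82°)sin(-66.30°) + cos(-66.82°)cos(-66.30°)cos(-18.40°) = 0.9919
σ = 7.311° → d = Rσ = 6370·0.12760 = 813 km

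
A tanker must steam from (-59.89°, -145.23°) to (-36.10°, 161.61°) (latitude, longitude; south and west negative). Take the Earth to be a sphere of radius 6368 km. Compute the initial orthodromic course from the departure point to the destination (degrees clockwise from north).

N = sin Δλ·cos φ₂ = -0.6466;  D = cos φ₁ sin φ₂ − sin φ₁ cos φ₂ cos Δλ = +0.1235
initial course = atan2(N, D) = 280.81°

280.8°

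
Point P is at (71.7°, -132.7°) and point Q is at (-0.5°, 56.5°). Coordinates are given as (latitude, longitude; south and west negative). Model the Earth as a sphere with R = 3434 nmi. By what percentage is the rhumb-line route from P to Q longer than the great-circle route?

26.9%

Great circle: σ = 1.8947 rad → d_gc = Rσ = 6506.2 nmi
Rhumb: Δφ = -1.2601, Δλ = -2.9810, Δψ = -1.8346, q = Δφ/Δψ = 0.6868 → d_rh = R√(Δφ²+q²Δλ²) = 8256.1 nmi
Excess = (8256.1 − 6506.2) / 6506.2 = 1749.9 / 6506.2 = 26.90% ≈ 26.9%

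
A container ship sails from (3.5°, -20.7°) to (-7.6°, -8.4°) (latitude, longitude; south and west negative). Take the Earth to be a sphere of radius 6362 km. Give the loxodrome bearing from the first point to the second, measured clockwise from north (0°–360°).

132.1°

Δψ = ln[tan(π/4+φ₂/2)/tan(π/4+φ₁/2)] = -0.1942
Δλ = +0.2147 rad (taken the short way round)
course = atan2(Δλ, Δψ) = 132.13°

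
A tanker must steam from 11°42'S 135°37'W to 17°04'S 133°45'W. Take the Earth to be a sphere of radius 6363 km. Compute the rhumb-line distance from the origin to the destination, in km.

Rhumb course C = atan2(Δλ, Δψ) with Δψ = ln[tan(π/4+φ₂/2)/tan(π/4+φ₁/2)] = -0.0967, Δλ = +0.0326 → C = 161.39°
d = R·|Δφ| / |cos C| = 6363·0.09367 / 0.94770 = 629 km

629 km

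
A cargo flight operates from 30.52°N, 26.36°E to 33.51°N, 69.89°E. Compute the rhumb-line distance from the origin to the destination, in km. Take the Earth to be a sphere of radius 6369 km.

Rhumb course C = atan2(Δλ, Δψ) with Δψ = ln[tan(π/4+φ₂/2)/tan(π/4+φ₁/2)] = +0.0616, Δλ = +0.7597 → C = 85.37°
d = R·|Δφ| / |cos C| = 6369·0.05219 / 0.08076 = 4115 km

4115 km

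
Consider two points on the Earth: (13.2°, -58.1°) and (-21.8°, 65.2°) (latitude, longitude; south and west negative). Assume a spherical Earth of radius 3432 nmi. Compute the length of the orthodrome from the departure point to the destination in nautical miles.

Haversine: a = sin²(Δφ/2)+cos φ₁ cos φ₂ sin²(Δλ/2) = 0.79055;  σ = 2·atan2(√a,√(1−a))
σ = 125.528° → d = Rσ = 3432·2.19087 = 7519 nmi

7519 nmi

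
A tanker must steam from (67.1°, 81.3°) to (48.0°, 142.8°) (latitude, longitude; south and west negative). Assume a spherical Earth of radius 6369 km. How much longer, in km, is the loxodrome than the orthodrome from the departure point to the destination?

145 km

Great circle: cos σ = sin φ₁ sin φ₂ + cos φ₁ cos φ₂ cos Δλ,  σ = 0.6287 rad → d_gc = 4004.0 km
Rhumb line: Δψ = -0.6393, q = Δφ/Δψ = 0.5214, d_rh = R√(Δφ²+q²Δλ²) = 4149.0 km
Excess = 4149.0 − 4004.0 = 145.0 ≈ 145 km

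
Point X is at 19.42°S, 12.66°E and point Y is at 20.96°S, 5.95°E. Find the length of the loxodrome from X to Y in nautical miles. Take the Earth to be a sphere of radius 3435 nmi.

389 nmi

Δψ = ln[tan(π/4+φ₂/2)/tan(π/4+φ₁/2)] = -0.0286;  Δφ = -0.0269 rad,  Δλ = -0.1171 rad
q = Δφ/Δψ = 0.9385
d = R·√(Δφ² + q²Δλ²) = 3435·0.11315 = 389 nmi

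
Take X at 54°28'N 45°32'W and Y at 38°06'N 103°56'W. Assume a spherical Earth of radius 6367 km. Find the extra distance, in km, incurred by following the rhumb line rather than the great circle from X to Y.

Great circle: cos σ = sin φ₁ sin φ₂ + cos φ₁ cos φ₂ cos Δλ,  σ = 0.7351 rad → d_gc = 4680.3 km
Rhumb line: Δψ = -0.4179, q = Δφ/Δψ = 0.6835, d_rh = R√(Δφ²+q²Δλ²) = 4794.3 km
Excess = 4794.3 − 4680.3 = 114.0 ≈ 114 km

114 km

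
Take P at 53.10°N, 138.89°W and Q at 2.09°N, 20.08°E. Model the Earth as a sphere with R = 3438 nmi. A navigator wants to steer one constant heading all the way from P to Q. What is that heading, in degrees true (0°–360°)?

110.9°

Meridional parts: M(φ₁)=+1.0977, M(φ₂)=+0.0365 → ΔM = -1.0613;  Δλ = +2.7745 rad
tan C = Δλ / ΔM = -2.6144 → C = 110.93°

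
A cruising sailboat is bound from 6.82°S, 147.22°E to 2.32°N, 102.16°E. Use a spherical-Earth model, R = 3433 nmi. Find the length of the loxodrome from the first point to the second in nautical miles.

Δψ = ln[tan(π/4+φ₂/2)/tan(π/4+φ₁/2)] = +0.1598;  Δφ = +0.1595 rad,  Δλ = -0.7864 rad
q = Δφ/Δψ = 0.9982
d = R·√(Δφ² + q²Δλ²) = 3433·0.80105 = 2750 nmi

2750 nmi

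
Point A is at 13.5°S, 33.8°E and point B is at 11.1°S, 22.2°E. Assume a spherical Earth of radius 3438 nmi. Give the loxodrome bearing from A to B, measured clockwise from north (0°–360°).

Δψ = ln[tan(π/4+φ₂/2)/tan(π/4+φ₁/2)] = +0.0429
Δλ = -0.2025 rad (taken the short way round)
course = atan2(Δλ, Δψ) = 281.96°

282.0°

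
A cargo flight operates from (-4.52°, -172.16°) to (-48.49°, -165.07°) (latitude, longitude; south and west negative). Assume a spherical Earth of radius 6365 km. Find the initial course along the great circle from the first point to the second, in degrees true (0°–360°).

θ = atan2( sin Δλ·cos φ₂ ,  cos φ₁ sin φ₂ − sin φ₁ cos φ₂ cos Δλ )
  = atan2(+0.0818, -0.6947) = 173.28°

173.3°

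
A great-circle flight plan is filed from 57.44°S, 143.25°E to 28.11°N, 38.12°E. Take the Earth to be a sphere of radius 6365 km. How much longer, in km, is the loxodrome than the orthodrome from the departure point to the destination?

315 km

Great circle: cos σ = sin φ₁ sin φ₂ + cos φ₁ cos φ₂ cos Δλ,  σ = 2.1188 rad → d_gc = 13486.4 km
Rhumb line: Δψ = +1.7424, q = Δφ/Δψ = 0.8569, d_rh = R√(Δφ²+q²Δλ²) = 13801.5 km
Excess = 13801.5 − 13486.4 = 315.1 ≈ 315 km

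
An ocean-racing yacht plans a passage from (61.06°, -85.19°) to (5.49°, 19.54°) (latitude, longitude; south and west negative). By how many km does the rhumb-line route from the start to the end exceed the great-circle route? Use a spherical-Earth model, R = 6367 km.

641 km

Great circle: cos σ = sin φ₁ sin φ₂ + cos φ₁ cos φ₂ cos Δλ,  σ = 1.6096 rad → d_gc = 10248.0 km
Rhumb line: Δψ = -1.2586, q = Δφ/Δψ = 0.7706, d_rh = R√(Δφ²+q²Δλ²) = 10888.7 km
Excess = 10888.7 − 10248.0 = 640.7 ≈ 641 km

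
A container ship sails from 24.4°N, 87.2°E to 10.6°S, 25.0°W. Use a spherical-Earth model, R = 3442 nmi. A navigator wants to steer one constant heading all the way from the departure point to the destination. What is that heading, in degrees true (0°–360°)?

Δψ = ln[tan(π/4+φ₂/2)/tan(π/4+φ₁/2)] = -0.6254
Δλ = -1.9583 rad (taken the short way round)
course = atan2(Δλ, Δψ) = 252.29°

252.3°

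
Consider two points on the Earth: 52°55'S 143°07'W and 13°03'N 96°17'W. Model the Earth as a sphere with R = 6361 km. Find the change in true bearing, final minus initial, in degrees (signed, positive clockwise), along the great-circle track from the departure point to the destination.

At departure: θ₁ = atan2(sin Δλ cos φ₂, cos φ₁ sin φ₂ − sin φ₁ cos φ₂ cos Δλ) = 46.77°
At arrival: θ₂ = atan2(sin Δλ cos φ₁, −cos φ₂ sin φ₁ + sin φ₂ cos φ₁ cos Δλ) = 26.81°
Δθ = θ₂ − θ₁ = -20.0°

-20.0°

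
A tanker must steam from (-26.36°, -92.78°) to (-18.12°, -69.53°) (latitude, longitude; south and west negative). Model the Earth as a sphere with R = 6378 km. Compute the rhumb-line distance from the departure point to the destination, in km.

2563 km

Δψ = ln[tan(π/4+φ₂/2)/tan(π/4+φ₁/2)] = +0.1556;  Δφ = +0.1438 rad,  Δλ = +0.4058 rad
q = Δφ/Δψ = 0.9245
d = R·√(Δφ² + q²Δλ²) = 6378·0.40179 = 2563 km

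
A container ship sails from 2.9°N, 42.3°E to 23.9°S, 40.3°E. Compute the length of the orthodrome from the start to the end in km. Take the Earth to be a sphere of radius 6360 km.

2983 km

cos σ = sin φ₁ sin φ₂ + cos φ₁ cos φ₂ cos Δλ
      = sin(2.90°)sin(-23.90°) + cos(2.90°)cos(-23.90°)cos(-2.00°) = 0.8920
σ = 26.871° → d = Rσ = 6360·0.46898 = 2983 km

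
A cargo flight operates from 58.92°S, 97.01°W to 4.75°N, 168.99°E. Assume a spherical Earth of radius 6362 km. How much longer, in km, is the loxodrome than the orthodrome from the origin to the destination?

390 km

Great circle: cos σ = sin φ₁ sin φ₂ + cos φ₁ cos φ₂ cos Δλ,  σ = 1.6778 rad → d_gc = 10674.2 km
Rhumb line: Δψ = +1.3629, q = Δφ/Δψ = 0.8154, d_rh = R√(Δφ²+q²Δλ²) = 11064.0 km
Excess = 11064.0 − 10674.2 = 389.8 ≈ 390 km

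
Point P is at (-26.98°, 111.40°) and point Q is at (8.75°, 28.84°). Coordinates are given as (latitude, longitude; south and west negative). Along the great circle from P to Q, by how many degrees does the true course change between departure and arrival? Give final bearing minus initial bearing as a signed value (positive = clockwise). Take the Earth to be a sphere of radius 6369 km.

Initial bearing θ₁ = atan2(sin Δλ cos φ₂, cos φ₁ sin φ₂ − sin φ₁ cos φ₂ cos Δλ) = 281.18°
Final bearing θ₂ = (initial bearing from the destination back to the start) + 180° = 297.80°
Δθ = θ₂ − θ₁ = +16.6°

+16.6°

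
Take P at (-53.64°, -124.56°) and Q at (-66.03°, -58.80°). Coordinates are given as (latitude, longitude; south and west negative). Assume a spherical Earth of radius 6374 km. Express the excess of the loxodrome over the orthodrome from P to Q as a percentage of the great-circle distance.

4.4%

Great circle: σ = 0.5831 rad → d_gc = Rσ = 3716.9 km
Rhumb: Δφ = -0.2162, Δλ = +1.1477, Δψ = -0.4363, q = Δφ/Δψ = 0.4956 → d_rh = R√(Δφ²+q²Δλ²) = 3879.0 km
Excess = (3879.0 − 3716.9) / 3716.9 = 162.1 / 3716.9 = 4.36% ≈ 4.4%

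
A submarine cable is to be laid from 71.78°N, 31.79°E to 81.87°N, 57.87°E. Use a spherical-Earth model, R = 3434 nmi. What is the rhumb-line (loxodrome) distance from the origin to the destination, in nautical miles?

Δψ = ln[tan(π/4+φ₂/2)/tan(π/4+φ₁/2)] = +0.8138;  Δφ = +0.1761 rad,  Δλ = +0.4552 rad
q = Δφ/Δψ = 0.2164
d = R·√(Δφ² + q²Δλ²) = 3434·0.20178 = 693 nmi

693 nmi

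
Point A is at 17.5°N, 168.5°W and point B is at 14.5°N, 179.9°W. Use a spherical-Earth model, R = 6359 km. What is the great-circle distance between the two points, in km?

1261 km

cos σ = sin φ₁ sin φ₂ + cos φ₁ cos φ₂ cos Δλ
      = sin(17.50°)sin(14.50°) + cos(17.50°)cos(14.50°)cos(-11.40°) = 0.9804
σ = 11.359° → d = Rσ = 6359·0.19825 = 1261 km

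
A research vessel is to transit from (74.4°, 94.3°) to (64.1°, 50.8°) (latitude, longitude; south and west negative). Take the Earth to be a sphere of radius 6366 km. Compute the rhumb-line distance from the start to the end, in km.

Rhumb course C = atan2(Δλ, Δψ) with Δψ = ln[tan(π/4+φ₂/2)/tan(π/4+φ₁/2)] = -0.5180, Δλ = -0.7592 → C = 235.69°
d = R·|Δφ| / |cos C| = 6366·0.17977 / 0.56360 = 2031 km

2031 km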